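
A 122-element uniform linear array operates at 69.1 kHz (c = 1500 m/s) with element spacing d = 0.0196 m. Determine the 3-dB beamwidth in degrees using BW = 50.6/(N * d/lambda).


Step 1: lambda = 1500/69100 = 0.02171 m
Step 2: d/lambda = 0.0196/0.02171 = 0.9028
Step 3: BW = 50.6/(N * d/lambda) = 50.6/(122 * 0.9028) = 0.46

0.46 deg


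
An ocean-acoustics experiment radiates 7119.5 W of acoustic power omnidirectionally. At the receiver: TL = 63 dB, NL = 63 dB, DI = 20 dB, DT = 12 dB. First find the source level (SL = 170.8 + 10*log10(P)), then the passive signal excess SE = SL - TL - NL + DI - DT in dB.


Step 1: SL = 170.8 + 10*log10(7119.5) = 209.32 dB
Step 2: SE = SL - TL - NL + DI - DT = 209.32 - 63 - 63 + 20 - 12 = 91.32

91.32 dB


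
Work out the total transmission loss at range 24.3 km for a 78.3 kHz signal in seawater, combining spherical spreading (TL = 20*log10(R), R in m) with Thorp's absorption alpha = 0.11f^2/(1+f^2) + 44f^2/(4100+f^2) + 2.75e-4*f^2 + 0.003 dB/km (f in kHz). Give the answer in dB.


Step 1 (Thorp): alpha = 0.11*6130.89/(1+6130.89) + 44*6130.89/(4100+6130.89) + 2.75e-4*6130.89 + 0.003 = 28.1661 dB/km
Step 2: TL_spread = 20*log10(24300) = 87.71 dB
Step 3: TL_abs = alpha*R = 28.1661 * 24.3 = 684.44 dB
Step 4: TL_total = 87.71 + 684.44 = 772.15

772.15 dB


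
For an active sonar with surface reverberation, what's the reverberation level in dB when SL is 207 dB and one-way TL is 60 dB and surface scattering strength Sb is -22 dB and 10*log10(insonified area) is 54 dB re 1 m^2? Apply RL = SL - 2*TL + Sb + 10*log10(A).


119 dB


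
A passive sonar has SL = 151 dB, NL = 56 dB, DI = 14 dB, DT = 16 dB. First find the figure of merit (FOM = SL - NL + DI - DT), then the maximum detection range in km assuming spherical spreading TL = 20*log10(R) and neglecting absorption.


Step 1: FOM = SL - NL + DI - DT = 151 - 56 + 14 - 16 = 93 dB
Step 2: at max range FOM = TL = 20*log10(R), so R = 10^(93/20) = 44668.36 m = 44.67 km

44.67 km


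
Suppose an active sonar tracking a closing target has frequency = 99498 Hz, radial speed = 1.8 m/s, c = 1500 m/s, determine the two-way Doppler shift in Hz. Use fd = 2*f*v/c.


238.8 Hz


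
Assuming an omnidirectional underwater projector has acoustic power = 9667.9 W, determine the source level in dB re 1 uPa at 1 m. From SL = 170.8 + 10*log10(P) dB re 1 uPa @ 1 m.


SL = 170.8 + 10*log10(9667.9) = 170.8 + 39.85 = 210.65

210.65 dB


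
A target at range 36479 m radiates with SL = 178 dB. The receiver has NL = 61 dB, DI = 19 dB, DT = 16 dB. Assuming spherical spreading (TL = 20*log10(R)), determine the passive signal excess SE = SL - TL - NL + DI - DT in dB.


Step 1: TL = 20*log10(36479) = 91.24 dB
Step 2: SE = 178 - 91.24 - 61 + 19 - 16 = 28.76

28.76 dB


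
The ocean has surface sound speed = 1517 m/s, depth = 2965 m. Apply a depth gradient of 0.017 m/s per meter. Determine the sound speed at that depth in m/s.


c = 1517 + 0.017 * 2965 = 1567.405

1567.405 m/s


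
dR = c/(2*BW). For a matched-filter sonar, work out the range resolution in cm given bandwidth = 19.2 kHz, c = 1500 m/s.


3.91 cm


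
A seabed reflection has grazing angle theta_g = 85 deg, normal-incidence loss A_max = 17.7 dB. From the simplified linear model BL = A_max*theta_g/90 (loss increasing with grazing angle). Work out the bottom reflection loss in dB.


16.72 dB


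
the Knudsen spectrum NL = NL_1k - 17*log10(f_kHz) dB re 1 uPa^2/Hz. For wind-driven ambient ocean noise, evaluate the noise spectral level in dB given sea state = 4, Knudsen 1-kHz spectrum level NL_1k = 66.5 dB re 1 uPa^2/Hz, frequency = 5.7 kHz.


NL = NL_1k - 17*log10(f_kHz) = 66.5 - 17*log10(5.7) = 66.5 - (12.85) = 53.65

53.65 dB


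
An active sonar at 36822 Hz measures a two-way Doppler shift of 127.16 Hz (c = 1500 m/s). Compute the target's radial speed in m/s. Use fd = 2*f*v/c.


2.59 m/s


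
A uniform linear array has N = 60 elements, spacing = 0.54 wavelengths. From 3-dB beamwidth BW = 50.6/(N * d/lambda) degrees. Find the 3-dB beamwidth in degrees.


BW = 50.6 / (60 * 0.54) = 50.6 / 32.4 = 1.56

1.56 deg


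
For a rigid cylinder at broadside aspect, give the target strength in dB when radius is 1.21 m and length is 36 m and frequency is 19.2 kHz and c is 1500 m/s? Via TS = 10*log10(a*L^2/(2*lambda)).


lambda = 1500/19200 = 0.07812 m
TS = 10*log10(1.21*36^2/(2*0.07812)) = 40.02

40.02 dB


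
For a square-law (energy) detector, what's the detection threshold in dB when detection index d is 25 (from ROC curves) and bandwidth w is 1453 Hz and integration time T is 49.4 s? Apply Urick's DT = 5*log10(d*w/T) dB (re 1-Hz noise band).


DT = 5*log10(d*w/T) = 5*log10(25 * 1453 / 49.4) = 5*log10(735.32) = 14.33

14.33 dB


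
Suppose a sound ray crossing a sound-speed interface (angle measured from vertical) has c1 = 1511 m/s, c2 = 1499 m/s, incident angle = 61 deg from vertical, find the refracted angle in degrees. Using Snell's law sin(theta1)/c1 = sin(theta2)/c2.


sin(theta2) = (c2/c1)*sin(theta1) = (1499/1511)*sin(61 deg) = 0.86767
theta2 = arcsin(0.86767) = 60.19

60.19 deg


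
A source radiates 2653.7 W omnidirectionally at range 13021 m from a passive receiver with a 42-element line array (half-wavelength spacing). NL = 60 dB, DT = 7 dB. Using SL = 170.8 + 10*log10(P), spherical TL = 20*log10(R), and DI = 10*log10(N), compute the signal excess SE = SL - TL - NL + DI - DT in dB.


Step 1: SL = 170.8 + 10*log10(2653.7) = 205.04 dB
Step 2: TL = 20*log10(13021) = 82.29 dB
Step 3: DI = 10*log10(42) = 16.23 dB
Step 4: SE = SL - TL - NL + DI - DT = 205.04 - 82.29 - 60 + 16.23 - 7 = 71.98

71.98 dB


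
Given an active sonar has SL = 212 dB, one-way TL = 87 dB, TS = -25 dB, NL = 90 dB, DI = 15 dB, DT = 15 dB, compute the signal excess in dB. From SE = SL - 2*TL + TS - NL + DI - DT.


SE = SL - 2*TL + TS - NL + DI - DT = 212 - 2*87 + (-25) - 90 + 15 - 15 = -77

-77 dB


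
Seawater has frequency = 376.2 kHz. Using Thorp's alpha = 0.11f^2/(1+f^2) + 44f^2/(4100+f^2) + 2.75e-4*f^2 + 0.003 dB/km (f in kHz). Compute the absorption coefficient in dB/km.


81.794 dB/km


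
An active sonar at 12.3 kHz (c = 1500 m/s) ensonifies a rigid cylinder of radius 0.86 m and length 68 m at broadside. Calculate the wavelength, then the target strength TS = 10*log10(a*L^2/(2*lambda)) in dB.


Step 1: lambda = c/f = 1500/12300 = 0.12195 m
Step 2: TS = 10*log10(a*L^2/(2*lambda)) = 10*log10(0.86*68^2/(2*0.12195)) = 42.12

42.12 dB


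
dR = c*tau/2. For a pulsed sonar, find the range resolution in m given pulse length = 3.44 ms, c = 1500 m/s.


dR = c*tau/2 = 1500 * 3.44e-3 / 2 = 2.58

2.58 m


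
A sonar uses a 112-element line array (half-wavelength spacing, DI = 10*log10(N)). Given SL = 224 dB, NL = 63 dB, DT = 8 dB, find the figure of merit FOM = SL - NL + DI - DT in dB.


Step 1: DI = 10*log10(112) = 20.49 dB
Step 2: FOM = SL - NL + DI - DT = 224 - 63 + 20.49 - 8 = 173.49

173.49 dB


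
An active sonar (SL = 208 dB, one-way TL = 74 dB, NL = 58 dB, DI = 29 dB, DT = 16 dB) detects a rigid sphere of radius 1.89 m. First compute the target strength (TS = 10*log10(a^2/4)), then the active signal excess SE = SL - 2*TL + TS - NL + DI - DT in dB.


Step 1: TS = 10*log10(1.89^2/4) = -0.49 dB
Step 2: SE = SL - 2*TL + TS - NL + DI - DT = 208 - 2*74 + (-0.49) - 58 + 29 - 16 = 14.51

14.51 dB


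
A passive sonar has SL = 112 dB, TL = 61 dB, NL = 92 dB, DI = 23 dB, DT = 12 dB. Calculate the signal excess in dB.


SE = SL - TL - NL + DI - DT = 112 - 61 - 92 + 23 - 12 = -30

-30 dB


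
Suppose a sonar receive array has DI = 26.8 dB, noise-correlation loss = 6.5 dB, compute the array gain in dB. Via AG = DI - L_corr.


20.3 dB


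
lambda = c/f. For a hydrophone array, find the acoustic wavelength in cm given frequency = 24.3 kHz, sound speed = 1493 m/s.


lambda = c/f = 1493 / 24300 = 0.0614 m = 6.14 cm

6.14 cm


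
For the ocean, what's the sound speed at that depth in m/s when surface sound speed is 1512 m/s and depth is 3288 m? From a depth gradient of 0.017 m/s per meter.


c = 1512 + 0.017 * 3288 = 1567.896

1567.896 m/s


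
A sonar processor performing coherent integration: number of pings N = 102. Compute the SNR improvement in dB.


Gain = 10*log10(102) = 20.09

20.09 dB


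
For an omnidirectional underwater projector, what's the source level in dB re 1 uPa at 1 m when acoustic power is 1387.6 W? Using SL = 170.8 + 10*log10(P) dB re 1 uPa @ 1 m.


SL = 170.8 + 10*log10(1387.6) = 170.8 + 31.42 = 202.22

202.22 dB


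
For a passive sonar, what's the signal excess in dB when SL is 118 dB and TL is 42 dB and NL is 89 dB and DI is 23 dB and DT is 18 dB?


-8 dB


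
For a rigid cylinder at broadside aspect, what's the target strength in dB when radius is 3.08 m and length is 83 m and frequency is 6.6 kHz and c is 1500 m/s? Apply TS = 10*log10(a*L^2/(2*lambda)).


46.69 dB


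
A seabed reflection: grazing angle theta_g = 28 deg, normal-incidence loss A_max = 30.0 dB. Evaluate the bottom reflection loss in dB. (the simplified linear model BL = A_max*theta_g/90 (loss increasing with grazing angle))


BL = A_max * theta_g / 90 = 30.0 * 28 / 90 = 9.33

9.33 dB


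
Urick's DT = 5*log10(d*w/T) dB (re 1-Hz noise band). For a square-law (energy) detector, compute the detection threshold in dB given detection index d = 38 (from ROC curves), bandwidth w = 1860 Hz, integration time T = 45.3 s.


DT = 5*log10(d*w/T) = 5*log10(38 * 1860 / 45.3) = 5*log10(1560.26) = 15.97

15.97 dB


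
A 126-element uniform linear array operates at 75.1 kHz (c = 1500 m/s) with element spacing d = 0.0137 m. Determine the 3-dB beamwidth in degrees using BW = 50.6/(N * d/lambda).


Step 1: lambda = 1500/75100 = 0.01997 m
Step 2: d/lambda = 0.0137/0.01997 = 0.686
Step 3: BW = 50.6/(N * d/lambda) = 50.6/(126 * 0.686) = 0.59

0.59 deg


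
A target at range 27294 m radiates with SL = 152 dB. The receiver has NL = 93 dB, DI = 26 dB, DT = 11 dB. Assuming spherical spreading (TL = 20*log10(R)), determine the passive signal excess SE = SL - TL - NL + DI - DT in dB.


Step 1: TL = 20*log10(27294) = 88.72 dB
Step 2: SE = 152 - 88.72 - 93 + 26 - 11 = -14.72

-14.72 dB


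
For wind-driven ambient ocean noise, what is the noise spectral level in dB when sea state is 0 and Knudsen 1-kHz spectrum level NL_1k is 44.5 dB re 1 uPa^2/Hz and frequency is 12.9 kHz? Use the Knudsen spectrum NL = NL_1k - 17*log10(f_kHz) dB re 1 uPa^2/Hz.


25.62 dB


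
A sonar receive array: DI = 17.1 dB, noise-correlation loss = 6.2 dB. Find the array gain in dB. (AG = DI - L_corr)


AG = DI - L_corr = 17.1 - 6.2 = 10.9

10.9 dB


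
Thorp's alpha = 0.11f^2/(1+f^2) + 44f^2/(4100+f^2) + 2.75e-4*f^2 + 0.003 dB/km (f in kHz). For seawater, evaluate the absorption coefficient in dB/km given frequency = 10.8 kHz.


f^2 = 116.64
alpha = 0.11*116.64/(1+116.64) + 44*116.64/(4100+116.64) + 2.75e-4*116.64 + 0.003 = 1.361

1.361 dB/km


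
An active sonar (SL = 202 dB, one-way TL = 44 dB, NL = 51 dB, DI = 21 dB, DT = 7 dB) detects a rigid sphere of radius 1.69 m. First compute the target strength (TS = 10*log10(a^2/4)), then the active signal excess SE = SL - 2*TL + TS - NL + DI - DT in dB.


Step 1: TS = 10*log10(1.69^2/4) = -1.46 dB
Step 2: SE = SL - 2*TL + TS - NL + DI - DT = 202 - 2*44 + (-1.46) - 51 + 21 - 7 = 75.54

75.54 dB


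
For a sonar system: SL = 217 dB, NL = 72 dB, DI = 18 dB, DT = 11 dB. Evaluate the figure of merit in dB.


152 dB


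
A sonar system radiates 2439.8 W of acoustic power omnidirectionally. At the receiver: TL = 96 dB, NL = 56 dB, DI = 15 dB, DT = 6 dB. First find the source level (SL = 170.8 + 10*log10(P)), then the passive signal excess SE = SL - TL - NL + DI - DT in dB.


Step 1: SL = 170.8 + 10*log10(2439.8) = 204.67 dB
Step 2: SE = SL - TL - NL + DI - DT = 204.67 - 96 - 56 + 15 - 6 = 61.67

61.67 dB


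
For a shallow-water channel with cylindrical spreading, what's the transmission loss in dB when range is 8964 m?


TL = 10*log10(8964) = 39.53

39.53 dB


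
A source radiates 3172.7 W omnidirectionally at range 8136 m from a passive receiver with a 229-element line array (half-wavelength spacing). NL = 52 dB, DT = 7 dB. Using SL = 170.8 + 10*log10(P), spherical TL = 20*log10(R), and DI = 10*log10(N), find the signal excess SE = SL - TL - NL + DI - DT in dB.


92.2 dB


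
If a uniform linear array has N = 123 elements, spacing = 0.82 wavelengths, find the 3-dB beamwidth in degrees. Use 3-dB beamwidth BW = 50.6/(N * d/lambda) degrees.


BW = 50.6 / (123 * 0.82) = 50.6 / 100.86 = 0.5

0.5 deg


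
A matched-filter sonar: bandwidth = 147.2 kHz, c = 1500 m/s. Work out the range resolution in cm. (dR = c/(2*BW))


dR = c/(2*BW) = 1500 / (2 * 147.2e3) = 0.0051 m = 0.51 cm

0.51 cm


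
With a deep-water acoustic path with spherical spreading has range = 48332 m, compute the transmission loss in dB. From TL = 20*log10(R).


TL = 20*log10(48332) = 93.68

93.68 dB


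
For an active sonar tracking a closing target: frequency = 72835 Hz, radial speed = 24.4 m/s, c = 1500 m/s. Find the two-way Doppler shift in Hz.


fd = 2*f*v/c = 2 * 72835 * 24.4 / 1500 = 2369.57

2369.57 Hz


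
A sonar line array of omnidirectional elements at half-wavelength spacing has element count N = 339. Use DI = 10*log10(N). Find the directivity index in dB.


25.3 dB


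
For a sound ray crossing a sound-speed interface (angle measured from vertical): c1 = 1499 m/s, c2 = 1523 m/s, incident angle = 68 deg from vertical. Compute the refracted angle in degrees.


70.4 deg


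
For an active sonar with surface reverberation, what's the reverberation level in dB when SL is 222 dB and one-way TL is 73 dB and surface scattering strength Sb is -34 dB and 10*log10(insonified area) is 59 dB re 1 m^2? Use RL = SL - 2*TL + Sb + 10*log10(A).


RL = SL - 2*TL + Sb + 10*log10(A) = 222 - 2*73 + (-34) + 59 = 101

101 dB


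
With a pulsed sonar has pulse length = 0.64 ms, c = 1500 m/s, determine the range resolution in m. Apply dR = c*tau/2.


0.48 m


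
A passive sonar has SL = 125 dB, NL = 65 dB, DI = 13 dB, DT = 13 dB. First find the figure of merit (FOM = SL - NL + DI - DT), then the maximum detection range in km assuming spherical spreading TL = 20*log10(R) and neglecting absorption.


Step 1: FOM = SL - NL + DI - DT = 125 - 65 + 13 - 13 = 60 dB
Step 2: at max range FOM = TL = 20*log10(R), so R = 10^(60/20) = 1000.0 m = 1.0 km

1.0 km


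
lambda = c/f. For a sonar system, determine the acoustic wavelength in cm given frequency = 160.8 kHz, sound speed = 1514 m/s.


lambda = c/f = 1514 / 160800 = 0.0094 m = 0.94 cm

0.94 cm


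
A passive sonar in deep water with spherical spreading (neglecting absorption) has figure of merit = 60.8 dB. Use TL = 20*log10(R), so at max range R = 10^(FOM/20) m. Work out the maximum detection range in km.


1.1 km


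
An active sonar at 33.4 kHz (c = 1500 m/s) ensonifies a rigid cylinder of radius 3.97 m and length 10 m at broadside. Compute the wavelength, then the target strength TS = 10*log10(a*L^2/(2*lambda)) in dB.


Step 1: lambda = c/f = 1500/33400 = 0.04491 m
Step 2: TS = 10*log10(a*L^2/(2*lambda)) = 10*log10(3.97*10^2/(2*0.04491)) = 36.45

36.45 dB


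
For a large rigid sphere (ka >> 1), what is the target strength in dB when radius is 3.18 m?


4.03 dB


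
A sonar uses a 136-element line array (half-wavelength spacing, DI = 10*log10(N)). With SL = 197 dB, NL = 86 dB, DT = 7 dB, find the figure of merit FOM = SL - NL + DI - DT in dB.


Step 1: DI = 10*log10(136) = 21.34 dB
Step 2: FOM = SL - NL + DI - DT = 197 - 86 + 21.34 - 7 = 125.34

125.34 dB


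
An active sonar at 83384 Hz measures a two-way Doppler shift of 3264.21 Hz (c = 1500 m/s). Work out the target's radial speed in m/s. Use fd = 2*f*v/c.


29.36 m/s


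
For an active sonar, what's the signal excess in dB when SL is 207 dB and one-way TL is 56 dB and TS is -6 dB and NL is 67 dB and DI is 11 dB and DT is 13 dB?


SE = SL - 2*TL + TS - NL + DI - DT = 207 - 2*56 + (-6) - 67 + 11 - 13 = 20

20 dB


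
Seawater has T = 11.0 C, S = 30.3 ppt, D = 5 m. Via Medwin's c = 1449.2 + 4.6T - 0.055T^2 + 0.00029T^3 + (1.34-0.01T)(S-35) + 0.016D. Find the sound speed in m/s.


c = 1449.2 + 4.6*11.0 - 0.055*11.0^2 + 0.00029*11.0^3 + (1.34 - 0.01*11.0)*(30.3 - 35) + 0.016*5 = 1487.83

1487.83 m/s


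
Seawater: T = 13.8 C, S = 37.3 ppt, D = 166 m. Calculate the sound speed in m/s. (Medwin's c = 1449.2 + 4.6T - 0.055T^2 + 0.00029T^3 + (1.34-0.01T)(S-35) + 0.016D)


1508.39 m/s


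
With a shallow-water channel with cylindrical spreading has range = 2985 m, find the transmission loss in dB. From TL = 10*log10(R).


TL = 10*log10(2985) = 34.75

34.75 dB


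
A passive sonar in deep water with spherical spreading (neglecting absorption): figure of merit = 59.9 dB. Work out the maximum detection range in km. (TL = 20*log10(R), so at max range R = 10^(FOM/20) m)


At max range FOM = TL, so 20*log10(R) = 59.9
R = 10^(59.9/20) = 988.55 m = 0.99 km

0.99 km


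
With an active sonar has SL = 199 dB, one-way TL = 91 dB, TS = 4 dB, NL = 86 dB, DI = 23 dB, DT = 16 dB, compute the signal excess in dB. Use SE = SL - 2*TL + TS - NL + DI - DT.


-58 dB


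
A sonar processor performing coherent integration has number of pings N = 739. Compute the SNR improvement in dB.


Gain = 10*log10(739) = 28.69

28.69 dB


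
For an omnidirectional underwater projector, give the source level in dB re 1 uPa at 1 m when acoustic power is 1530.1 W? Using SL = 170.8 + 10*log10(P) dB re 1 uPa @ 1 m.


202.65 dB


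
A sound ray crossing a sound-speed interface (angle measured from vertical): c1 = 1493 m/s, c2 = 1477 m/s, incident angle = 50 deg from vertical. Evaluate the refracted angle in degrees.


sin(theta2) = (c2/c1)*sin(theta1) = (1477/1493)*sin(50 deg) = 0.75783
theta2 = arcsin(0.75783) = 49.27

49.27 deg


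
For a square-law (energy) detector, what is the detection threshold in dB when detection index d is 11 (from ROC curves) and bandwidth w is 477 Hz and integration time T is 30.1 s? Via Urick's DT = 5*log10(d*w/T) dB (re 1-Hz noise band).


DT = 5*log10(d*w/T) = 5*log10(11 * 477 / 30.1) = 5*log10(174.32) = 11.21

11.21 dB


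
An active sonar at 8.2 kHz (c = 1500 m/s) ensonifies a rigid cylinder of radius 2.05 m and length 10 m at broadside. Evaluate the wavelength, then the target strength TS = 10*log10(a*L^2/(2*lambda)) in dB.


Step 1: lambda = c/f = 1500/8200 = 0.18293 m
Step 2: TS = 10*log10(a*L^2/(2*lambda)) = 10*log10(2.05*10^2/(2*0.18293)) = 27.48

27.48 dB


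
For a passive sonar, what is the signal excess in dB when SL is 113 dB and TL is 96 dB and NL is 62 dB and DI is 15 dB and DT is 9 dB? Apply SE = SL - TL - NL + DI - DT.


SE = SL - TL - NL + DI - DT = 113 - 96 - 62 + 15 - 9 = -39

-39 dB


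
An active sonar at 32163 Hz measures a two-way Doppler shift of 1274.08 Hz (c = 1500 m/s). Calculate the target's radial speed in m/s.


29.71 m/s


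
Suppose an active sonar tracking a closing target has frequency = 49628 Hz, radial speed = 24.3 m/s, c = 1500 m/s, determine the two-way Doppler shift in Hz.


1607.95 Hz


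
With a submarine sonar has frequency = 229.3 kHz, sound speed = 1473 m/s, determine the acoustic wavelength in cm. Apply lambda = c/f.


0.64 cm


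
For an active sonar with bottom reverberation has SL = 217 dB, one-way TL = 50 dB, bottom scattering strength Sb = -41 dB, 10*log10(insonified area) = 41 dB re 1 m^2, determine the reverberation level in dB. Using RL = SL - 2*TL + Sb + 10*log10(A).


RL = SL - 2*TL + Sb + 10*log10(A) = 217 - 2*50 + (-41) + 41 = 117

117 dB


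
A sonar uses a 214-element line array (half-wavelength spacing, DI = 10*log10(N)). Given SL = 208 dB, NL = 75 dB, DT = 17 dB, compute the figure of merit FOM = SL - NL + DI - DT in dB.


139.3 dB


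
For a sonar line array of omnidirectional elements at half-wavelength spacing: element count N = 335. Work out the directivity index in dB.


DI = 10*log10(335) = 25.25

25.25 dB


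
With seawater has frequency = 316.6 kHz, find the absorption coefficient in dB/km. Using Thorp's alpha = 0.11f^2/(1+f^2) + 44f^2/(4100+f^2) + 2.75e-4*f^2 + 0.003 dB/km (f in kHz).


f^2 = 100235.56
alpha = 0.11*100235.56/(1+100235.56) + 44*100235.56/(4100+100235.56) + 2.75e-4*100235.56 + 0.003 = 69.949

69.949 dB/km


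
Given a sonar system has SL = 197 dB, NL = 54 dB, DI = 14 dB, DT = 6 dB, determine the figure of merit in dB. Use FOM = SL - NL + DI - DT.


151 dB


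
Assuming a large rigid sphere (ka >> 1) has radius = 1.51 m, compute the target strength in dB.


TS = 10*log10(1.51^2 / 4) = 10*log10(0.570025) = -2.44

-2.44 dB


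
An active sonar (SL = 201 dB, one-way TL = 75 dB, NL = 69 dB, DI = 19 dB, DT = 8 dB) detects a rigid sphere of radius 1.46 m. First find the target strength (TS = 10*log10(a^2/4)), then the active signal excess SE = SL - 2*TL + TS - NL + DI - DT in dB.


Step 1: TS = 10*log10(1.46^2/4) = -2.73 dB
Step 2: SE = SL - 2*TL + TS - NL + DI - DT = 201 - 2*75 + (-2.73) - 69 + 19 - 8 = -9.73

-9.73 dB


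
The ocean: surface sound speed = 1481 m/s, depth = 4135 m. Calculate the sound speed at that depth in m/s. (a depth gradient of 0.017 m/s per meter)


1551.295 m/s


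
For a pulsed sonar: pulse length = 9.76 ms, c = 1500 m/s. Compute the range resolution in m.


dR = c*tau/2 = 1500 * 9.76e-3 / 2 = 7.32

7.32 m


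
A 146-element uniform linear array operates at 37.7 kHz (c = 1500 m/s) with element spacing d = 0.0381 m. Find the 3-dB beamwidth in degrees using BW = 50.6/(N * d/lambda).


0.36 deg


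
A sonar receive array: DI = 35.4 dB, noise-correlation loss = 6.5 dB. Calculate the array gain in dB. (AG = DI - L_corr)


28.9 dB


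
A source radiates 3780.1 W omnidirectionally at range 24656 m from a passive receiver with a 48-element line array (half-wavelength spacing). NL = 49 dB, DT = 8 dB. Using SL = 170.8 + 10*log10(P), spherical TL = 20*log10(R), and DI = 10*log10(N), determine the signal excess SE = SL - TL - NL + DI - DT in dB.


Step 1: SL = 170.8 + 10*log10(3780.1) = 206.58 dB
Step 2: TL = 20*log10(24656) = 87.84 dB
Step 3: DI = 10*log10(48) = 16.81 dB
Step 4: SE = SL - TL - NL + DI - DT = 206.58 - 87.84 - 49 + 16.81 - 8 = 78.55

78.55 dB


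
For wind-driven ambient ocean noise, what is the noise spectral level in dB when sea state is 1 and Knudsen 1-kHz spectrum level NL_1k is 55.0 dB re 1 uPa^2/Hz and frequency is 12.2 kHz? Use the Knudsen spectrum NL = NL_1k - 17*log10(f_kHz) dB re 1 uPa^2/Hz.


NL = NL_1k - 17*log10(f_kHz) = 55.0 - 17*log10(12.2) = 55.0 - (18.47) = 36.53

36.53 dB


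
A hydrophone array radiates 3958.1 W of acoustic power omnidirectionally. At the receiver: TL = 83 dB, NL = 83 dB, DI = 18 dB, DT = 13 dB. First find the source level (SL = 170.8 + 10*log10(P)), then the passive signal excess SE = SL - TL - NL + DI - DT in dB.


Step 1: SL = 170.8 + 10*log10(3958.1) = 206.77 dB
Step 2: SE = SL - TL - NL + DI - DT = 206.77 - 83 - 83 + 18 - 13 = 45.77

45.77 dB


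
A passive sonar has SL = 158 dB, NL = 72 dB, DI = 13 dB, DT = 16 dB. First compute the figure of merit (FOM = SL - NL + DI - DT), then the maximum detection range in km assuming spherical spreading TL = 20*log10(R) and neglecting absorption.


Step 1: FOM = SL - NL + DI - DT = 158 - 72 + 13 - 16 = 83 dB
Step 2: at max range FOM = TL = 20*log10(R), so R = 10^(83/20) = 14125.38 m = 14.13 km

14.13 km


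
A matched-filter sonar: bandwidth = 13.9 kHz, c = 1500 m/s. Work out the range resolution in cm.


5.4 cm


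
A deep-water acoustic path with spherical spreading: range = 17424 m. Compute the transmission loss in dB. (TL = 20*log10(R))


TL = 20*log10(17424) = 84.82

84.82 dB


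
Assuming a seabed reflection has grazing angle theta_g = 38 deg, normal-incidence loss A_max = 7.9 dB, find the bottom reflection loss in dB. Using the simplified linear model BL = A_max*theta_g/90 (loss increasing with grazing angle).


3.34 dB


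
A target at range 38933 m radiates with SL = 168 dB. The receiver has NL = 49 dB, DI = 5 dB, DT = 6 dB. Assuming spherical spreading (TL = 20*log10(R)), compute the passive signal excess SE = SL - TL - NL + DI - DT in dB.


Step 1: TL = 20*log10(38933) = 91.81 dB
Step 2: SE = 168 - 91.81 - 49 + 5 - 6 = 26.19

26.19 dB


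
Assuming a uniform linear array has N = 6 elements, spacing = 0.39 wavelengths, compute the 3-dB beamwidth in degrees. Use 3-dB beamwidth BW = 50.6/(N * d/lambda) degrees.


21.62 deg


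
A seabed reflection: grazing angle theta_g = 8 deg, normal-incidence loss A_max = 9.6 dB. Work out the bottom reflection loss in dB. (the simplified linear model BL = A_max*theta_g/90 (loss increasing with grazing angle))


BL = A_max * theta_g / 90 = 9.6 * 8 / 90 = 0.85

0.85 dB


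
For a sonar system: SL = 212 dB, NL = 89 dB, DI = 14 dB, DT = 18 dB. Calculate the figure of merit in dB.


119 dB


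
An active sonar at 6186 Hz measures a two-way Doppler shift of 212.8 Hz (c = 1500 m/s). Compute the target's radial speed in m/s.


From fd = 2*f*v/c, v = c*fd/(2*f) = 1500 * 212.8 / (2*6186) = 25.8

25.8 m/s


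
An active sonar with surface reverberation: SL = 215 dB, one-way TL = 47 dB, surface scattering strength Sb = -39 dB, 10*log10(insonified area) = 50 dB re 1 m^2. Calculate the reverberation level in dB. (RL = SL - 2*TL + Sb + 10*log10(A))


RL = SL - 2*TL + Sb + 10*log10(A) = 215 - 2*47 + (-39) + 50 = 132

132 dB


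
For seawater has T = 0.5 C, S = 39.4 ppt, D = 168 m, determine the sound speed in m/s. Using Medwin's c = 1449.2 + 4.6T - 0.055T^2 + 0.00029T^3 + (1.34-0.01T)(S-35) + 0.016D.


1460.05 m/s


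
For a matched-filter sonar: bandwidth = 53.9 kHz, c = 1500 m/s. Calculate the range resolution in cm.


1.39 cm


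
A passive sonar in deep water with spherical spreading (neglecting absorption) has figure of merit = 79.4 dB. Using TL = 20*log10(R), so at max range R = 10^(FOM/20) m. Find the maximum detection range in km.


9.33 km


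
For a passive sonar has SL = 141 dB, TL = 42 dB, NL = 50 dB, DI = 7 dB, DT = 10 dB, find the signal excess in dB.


SE = SL - TL - NL + DI - DT = 141 - 42 - 50 + 7 - 10 = 46

46 dB


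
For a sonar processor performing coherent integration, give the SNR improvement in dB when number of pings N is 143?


21.55 dB


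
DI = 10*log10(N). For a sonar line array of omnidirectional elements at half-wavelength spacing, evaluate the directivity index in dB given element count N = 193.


22.86 dB


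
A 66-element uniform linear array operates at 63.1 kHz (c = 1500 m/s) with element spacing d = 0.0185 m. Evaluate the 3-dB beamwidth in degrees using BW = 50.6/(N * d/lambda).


Step 1: lambda = 1500/63100 = 0.02377 m
Step 2: d/lambda = 0.0185/0.02377 = 0.7783
Step 3: BW = 50.6/(N * d/lambda) = 50.6/(66 * 0.7783) = 0.99

0.99 deg


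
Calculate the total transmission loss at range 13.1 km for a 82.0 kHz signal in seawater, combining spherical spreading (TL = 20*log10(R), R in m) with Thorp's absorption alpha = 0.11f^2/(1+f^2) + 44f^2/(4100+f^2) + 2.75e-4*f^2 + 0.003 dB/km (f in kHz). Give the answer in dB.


Step 1 (Thorp): alpha = 0.11*6724.0/(1+6724.0) + 44*6724.0/(4100+6724.0) + 2.75e-4*6724.0 + 0.003 = 29.2954 dB/km
Step 2: TL_spread = 20*log10(13100) = 82.35 dB
Step 3: TL_abs = alpha*R = 29.2954 * 13.1 = 383.77 dB
Step 4: TL_total = 82.35 + 383.77 = 466.12

466.12 dB


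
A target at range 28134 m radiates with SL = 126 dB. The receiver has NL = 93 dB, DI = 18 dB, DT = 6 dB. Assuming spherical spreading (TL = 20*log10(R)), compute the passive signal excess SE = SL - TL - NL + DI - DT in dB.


Step 1: TL = 20*log10(28134) = 88.98 dB
Step 2: SE = 126 - 88.98 - 93 + 18 - 6 = -43.98

-43.98 dB


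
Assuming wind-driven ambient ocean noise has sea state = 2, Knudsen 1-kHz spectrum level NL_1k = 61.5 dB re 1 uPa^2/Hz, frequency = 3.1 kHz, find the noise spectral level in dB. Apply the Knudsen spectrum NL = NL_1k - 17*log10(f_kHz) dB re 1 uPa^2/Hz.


53.15 dB


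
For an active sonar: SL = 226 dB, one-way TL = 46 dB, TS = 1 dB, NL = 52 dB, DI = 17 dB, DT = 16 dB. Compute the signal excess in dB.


SE = SL - 2*TL + TS - NL + DI - DT = 226 - 2*46 + (1) - 52 + 17 - 16 = 84

84 dB


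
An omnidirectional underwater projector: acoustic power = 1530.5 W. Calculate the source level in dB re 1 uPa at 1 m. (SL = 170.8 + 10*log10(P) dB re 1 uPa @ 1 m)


SL = 170.8 + 10*log10(1530.5) = 170.8 + 31.85 = 202.65

202.65 dB


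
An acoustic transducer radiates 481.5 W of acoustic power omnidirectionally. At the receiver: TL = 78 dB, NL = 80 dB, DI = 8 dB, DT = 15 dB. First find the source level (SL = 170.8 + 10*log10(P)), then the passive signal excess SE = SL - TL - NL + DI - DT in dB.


Step 1: SL = 170.8 + 10*log10(481.5) = 197.63 dB
Step 2: SE = SL - TL - NL + DI - DT = 197.63 - 78 - 80 + 8 - 15 = 32.63

32.63 dB


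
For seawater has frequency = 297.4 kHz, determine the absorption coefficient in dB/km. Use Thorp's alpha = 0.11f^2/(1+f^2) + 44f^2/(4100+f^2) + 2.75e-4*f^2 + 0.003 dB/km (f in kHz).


f^2 = 88446.76
alpha = 0.11*88446.76/(1+88446.76) + 44*88446.76/(4100+88446.76) + 2.75e-4*88446.76 + 0.003 = 66.487

66.487 dB/km


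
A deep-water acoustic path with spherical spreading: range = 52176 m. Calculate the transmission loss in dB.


94.35 dB


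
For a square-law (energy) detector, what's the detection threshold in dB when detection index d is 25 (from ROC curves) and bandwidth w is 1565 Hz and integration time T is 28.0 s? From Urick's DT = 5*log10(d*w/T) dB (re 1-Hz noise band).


DT = 5*log10(d*w/T) = 5*log10(25 * 1565 / 28.0) = 5*log10(1397.32) = 15.73

15.73 dB


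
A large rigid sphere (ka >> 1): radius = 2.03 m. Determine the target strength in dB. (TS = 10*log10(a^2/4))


TS = 10*log10(2.03^2 / 4) = 10*log10(1.030225) = 0.13

0.13 dB


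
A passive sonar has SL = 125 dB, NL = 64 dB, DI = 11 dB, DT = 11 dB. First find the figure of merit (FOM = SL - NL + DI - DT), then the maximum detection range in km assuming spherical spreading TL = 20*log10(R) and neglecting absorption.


Step 1: FOM = SL - NL + DI - DT = 125 - 64 + 11 - 11 = 61 dB
Step 2: at max range FOM = TL = 20*log10(R), so R = 10^(61/20) = 1122.02 m = 1.12 km

1.12 km


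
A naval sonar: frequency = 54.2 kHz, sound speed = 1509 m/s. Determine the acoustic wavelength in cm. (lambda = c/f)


lambda = c/f = 1509 / 54200 = 0.0278 m = 2.78 cm

2.78 cm


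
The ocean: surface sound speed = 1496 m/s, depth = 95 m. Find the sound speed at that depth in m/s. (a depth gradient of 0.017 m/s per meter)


c = 1496 + 0.017 * 95 = 1497.615

1497.615 m/s


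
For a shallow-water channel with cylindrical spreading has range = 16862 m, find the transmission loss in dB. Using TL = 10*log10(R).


42.27 dB


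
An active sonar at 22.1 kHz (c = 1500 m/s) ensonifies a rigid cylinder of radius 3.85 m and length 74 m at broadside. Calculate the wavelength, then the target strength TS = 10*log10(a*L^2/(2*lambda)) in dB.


Step 1: lambda = c/f = 1500/22100 = 0.06787 m
Step 2: TS = 10*log10(a*L^2/(2*lambda)) = 10*log10(3.85*74^2/(2*0.06787)) = 51.91

51.91 dB


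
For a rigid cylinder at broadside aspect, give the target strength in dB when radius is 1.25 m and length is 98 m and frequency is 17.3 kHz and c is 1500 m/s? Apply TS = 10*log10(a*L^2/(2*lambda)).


lambda = 1500/17300 = 0.08671 m
TS = 10*log10(1.25*98^2/(2*0.08671)) = 48.4

48.4 dB


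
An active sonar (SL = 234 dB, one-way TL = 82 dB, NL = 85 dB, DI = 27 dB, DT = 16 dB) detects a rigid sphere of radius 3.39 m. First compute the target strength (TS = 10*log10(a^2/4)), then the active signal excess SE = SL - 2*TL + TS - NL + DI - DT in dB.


Step 1: TS = 10*log10(3.39^2/4) = 4.58 dB
Step 2: SE = SL - 2*TL + TS - NL + DI - DT = 234 - 2*82 + (4.58) - 85 + 27 - 16 = 0.58

0.58 dB


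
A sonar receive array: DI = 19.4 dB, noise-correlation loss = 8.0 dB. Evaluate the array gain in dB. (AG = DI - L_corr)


11.4 dB


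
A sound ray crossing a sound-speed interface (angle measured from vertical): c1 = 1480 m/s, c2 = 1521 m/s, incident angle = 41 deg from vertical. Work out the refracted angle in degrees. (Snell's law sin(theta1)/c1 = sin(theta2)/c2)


sin(theta2) = (c2/c1)*sin(theta1) = (1521/1480)*sin(41 deg) = 0.67423
theta2 = arcsin(0.67423) = 42.39

42.39 deg


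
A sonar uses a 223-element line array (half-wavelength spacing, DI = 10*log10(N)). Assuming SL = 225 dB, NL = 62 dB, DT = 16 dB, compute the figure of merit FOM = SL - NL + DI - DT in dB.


Step 1: DI = 10*log10(223) = 23.48 dB
Step 2: FOM = SL - NL + DI - DT = 225 - 62 + 23.48 - 16 = 170.48

170.48 dB


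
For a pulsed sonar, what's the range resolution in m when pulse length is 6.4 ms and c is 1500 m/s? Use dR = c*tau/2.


dR = c*tau/2 = 1500 * 6.4e-3 / 2 = 4.8

4.8 m


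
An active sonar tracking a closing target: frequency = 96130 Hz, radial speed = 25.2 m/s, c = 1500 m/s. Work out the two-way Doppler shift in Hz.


3229.97 Hz


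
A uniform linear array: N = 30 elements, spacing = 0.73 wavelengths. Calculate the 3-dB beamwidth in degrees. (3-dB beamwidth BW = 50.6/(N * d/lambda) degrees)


BW = 50.6 / (30 * 0.73) = 50.6 / 21.9 = 2.31

2.31 deg


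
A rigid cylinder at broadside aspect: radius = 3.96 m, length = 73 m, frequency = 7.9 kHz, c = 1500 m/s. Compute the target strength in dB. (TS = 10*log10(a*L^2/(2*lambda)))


47.45 dB


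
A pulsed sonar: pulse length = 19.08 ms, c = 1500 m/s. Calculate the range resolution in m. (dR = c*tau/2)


dR = c*tau/2 = 1500 * 19.08e-3 / 2 = 14.31

14.31 m


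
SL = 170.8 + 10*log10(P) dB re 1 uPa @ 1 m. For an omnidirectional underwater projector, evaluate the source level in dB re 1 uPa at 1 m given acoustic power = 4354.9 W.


SL = 170.8 + 10*log10(4354.9) = 170.8 + 36.39 = 207.19

207.19 dB


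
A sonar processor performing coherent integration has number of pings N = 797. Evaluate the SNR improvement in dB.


29.01 dB


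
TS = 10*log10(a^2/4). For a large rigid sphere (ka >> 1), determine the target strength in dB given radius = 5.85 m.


TS = 10*log10(5.85^2 / 4) = 10*log10(8.555625) = 9.32

9.32 dB


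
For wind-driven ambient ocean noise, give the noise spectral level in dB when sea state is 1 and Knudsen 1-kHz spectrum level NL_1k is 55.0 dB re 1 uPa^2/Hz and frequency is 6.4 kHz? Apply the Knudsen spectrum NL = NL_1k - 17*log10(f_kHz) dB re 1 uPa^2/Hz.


41.29 dB


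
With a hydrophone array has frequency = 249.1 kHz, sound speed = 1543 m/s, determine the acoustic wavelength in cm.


lambda = c/f = 1543 / 249100 = 0.0062 m = 0.62 cm

0.62 cm


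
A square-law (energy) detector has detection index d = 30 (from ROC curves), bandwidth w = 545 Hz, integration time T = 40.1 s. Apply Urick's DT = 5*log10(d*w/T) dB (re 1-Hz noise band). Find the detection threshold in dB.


DT = 5*log10(d*w/T) = 5*log10(30 * 545 / 40.1) = 5*log10(407.73) = 13.05

13.05 dB


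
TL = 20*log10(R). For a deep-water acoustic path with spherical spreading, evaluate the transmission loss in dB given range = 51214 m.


TL = 20*log10(51214) = 94.19

94.19 dB


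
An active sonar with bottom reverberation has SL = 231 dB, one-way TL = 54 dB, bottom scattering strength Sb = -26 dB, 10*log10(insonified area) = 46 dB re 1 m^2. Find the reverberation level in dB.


143 dB


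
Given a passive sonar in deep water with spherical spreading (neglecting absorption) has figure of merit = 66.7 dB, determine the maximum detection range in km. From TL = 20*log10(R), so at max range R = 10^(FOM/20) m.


2.16 km


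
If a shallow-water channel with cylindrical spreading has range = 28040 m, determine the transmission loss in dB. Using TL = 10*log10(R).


TL = 10*log10(28040) = 44.48

44.48 dB


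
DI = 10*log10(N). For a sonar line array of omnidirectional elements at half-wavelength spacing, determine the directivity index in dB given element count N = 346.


DI = 10*log10(346) = 25.39

25.39 dB


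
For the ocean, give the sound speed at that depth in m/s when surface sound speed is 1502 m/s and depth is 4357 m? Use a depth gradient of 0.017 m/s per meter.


c = 1502 + 0.017 * 4357 = 1576.069

1576.069 m/s


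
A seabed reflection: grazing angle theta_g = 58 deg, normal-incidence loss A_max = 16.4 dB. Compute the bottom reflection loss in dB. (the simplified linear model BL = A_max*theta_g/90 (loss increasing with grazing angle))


BL = A_max * theta_g / 90 = 16.4 * 58 / 90 = 10.57

10.57 dB


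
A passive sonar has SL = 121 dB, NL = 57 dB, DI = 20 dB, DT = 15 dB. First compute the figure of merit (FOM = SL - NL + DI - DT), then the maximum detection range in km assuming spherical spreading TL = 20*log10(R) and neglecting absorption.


Step 1: FOM = SL - NL + DI - DT = 121 - 57 + 20 - 15 = 69 dB
Step 2: at max range FOM = TL = 20*log10(R), so R = 10^(69/20) = 2818.38 m = 2.82 km

2.82 km


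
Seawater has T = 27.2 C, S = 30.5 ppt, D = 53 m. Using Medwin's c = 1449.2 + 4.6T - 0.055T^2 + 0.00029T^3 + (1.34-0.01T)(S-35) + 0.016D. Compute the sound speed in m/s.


c = 1449.2 + 4.6*27.2 - 0.055*27.2^2 + 0.00029*27.2^3 + (1.34 - 0.01*27.2)*(30.5 - 35) + 0.016*53 = 1535.51

1535.51 m/s


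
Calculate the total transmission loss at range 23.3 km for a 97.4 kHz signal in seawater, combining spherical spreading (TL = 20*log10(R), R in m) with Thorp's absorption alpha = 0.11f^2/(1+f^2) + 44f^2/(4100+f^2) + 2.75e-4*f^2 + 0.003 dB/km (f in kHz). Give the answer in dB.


866.6 dB


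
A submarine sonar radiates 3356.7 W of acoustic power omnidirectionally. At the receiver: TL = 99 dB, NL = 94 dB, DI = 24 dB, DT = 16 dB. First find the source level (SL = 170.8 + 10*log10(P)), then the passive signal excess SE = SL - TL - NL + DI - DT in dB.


Step 1: SL = 170.8 + 10*log10(3356.7) = 206.06 dB
Step 2: SE = SL - TL - NL + DI - DT = 206.06 - 99 - 94 + 24 - 16 = 21.06

21.06 dB


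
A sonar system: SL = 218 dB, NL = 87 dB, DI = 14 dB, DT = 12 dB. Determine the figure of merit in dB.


FOM = SL - NL + DI - DT = 218 - 87 + 14 - 12 = 133

133 dB


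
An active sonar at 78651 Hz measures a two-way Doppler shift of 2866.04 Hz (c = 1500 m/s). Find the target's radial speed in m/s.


From fd = 2*f*v/c, v = c*fd/(2*f) = 1500 * 2866.04 / (2*78651) = 27.33

27.33 m/s


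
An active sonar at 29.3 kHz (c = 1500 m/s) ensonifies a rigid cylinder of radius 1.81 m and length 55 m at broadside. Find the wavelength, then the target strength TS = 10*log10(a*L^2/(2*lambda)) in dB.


Step 1: lambda = c/f = 1500/29300 = 0.05119 m
Step 2: TS = 10*log10(a*L^2/(2*lambda)) = 10*log10(1.81*55^2/(2*0.05119)) = 47.28

47.28 dB


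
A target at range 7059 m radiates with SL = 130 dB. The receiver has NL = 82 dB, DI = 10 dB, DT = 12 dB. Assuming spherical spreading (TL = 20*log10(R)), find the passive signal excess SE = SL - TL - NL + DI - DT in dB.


Step 1: TL = 20*log10(7059) = 76.97 dB
Step 2: SE = 130 - 76.97 - 82 + 10 - 12 = -30.97

-30.97 dB


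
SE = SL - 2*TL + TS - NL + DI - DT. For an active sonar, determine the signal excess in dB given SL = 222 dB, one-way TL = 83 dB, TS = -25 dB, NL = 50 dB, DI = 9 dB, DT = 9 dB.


-19 dB


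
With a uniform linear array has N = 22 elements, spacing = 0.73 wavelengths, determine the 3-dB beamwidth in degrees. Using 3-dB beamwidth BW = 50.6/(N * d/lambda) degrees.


BW = 50.6 / (22 * 0.73) = 50.6 / 16.06 = 3.15

3.15 deg


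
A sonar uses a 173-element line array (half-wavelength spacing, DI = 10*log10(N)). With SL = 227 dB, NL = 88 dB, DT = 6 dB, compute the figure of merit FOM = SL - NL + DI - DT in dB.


Step 1: DI = 10*log10(173) = 22.38 dB
Step 2: FOM = SL - NL + DI - DT = 227 - 88 + 22.38 - 6 = 155.38

155.38 dB
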